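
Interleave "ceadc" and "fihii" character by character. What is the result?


Interleaving "ceadc" and "fihii":
  Position 0: 'c' from first, 'f' from second => "cf"
  Position 1: 'e' from first, 'i' from second => "ei"
  Position 2: 'a' from first, 'h' from second => "ah"
  Position 3: 'd' from first, 'i' from second => "di"
  Position 4: 'c' from first, 'i' from second => "ci"
Result: cfeiahdici

cfeiahdici


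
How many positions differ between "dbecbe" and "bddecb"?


Comparing "dbecbe" and "bddecb" position by position:
  Position 0: 'd' vs 'b' => DIFFER
  Position 1: 'b' vs 'd' => DIFFER
  Position 2: 'e' vs 'd' => DIFFER
  Position 3: 'c' vs 'e' => DIFFER
  Position 4: 'b' vs 'c' => DIFFER
  Position 5: 'e' vs 'b' => DIFFER
Positions that differ: 6

6


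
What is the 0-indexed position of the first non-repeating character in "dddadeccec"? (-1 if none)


Input: dddadeccec
Character frequencies:
  'a': 1
  'c': 3
  'd': 4
  'e': 2
Scanning left to right for freq == 1:
  Position 0 ('d'): freq=4, skip
  Position 1 ('d'): freq=4, skip
  Position 2 ('d'): freq=4, skip
  Position 3 ('a'): unique! => answer = 3

3


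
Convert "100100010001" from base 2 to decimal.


Input: "100100010001" in base 2
Positional expansion:
  Digit '1' (value 1) x 2^11 = 2048
  Digit '0' (value 0) x 2^10 = 0
  Digit '0' (value 0) x 2^9 = 0
  Digit '1' (value 1) x 2^8 = 256
  Digit '0' (value 0) x 2^7 = 0
  Digit '0' (value 0) x 2^6 = 0
  Digit '0' (value 0) x 2^5 = 0
  Digit '1' (value 1) x 2^4 = 16
  Digit '0' (value 0) x 2^3 = 0
  Digit '0' (value 0) x 2^2 = 0
  Digit '0' (value 0) x 2^1 = 0
  Digit '1' (value 1) x 2^0 = 1
Sum = 2321

2321


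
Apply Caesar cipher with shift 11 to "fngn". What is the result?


Caesar cipher: shift "fngn" by 11
  'f' (pos 5) + 11 = pos 16 = 'q'
  'n' (pos 13) + 11 = pos 24 = 'y'
  'g' (pos 6) + 11 = pos 17 = 'r'
  'n' (pos 13) + 11 = pos 24 = 'y'
Result: qyry

qyry


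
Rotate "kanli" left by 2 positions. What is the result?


Input: "kanli", rotate left by 2
First 2 characters: "ka"
Remaining characters: "nli"
Concatenate remaining + first: "nli" + "ka" = "nlika"

nlika


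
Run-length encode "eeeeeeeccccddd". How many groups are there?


Input: eeeeeeeccccddd
Scanning for consecutive runs:
  Group 1: 'e' x 7 (positions 0-6)
  Group 2: 'c' x 4 (positions 7-10)
  Group 3: 'd' x 3 (positions 11-13)
Total groups: 3

3


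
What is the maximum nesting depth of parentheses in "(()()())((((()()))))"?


Input: "(()()())((((()()))))"
Tracking depth:
  Position 0 '(': depth becomes 1
  Position 1 '(': depth becomes 2
  Position 2 ')': depth becomes 1
  Position 3 '(': depth becomes 2
  Position 4 ')': depth becomes 1
  Position 5 '(': depth becomes 2
  Position 6 ')': depth becomes 1
  Position 7 ')': depth becomes 0
  Position 8 '(': depth becomes 1
  Position 9 '(': depth becomes 2
  Position 10 '(': depth becomes 3
  Position 11 '(': depth becomes 4
  Position 12 '(': depth becomes 5
  Position 13 ')': depth becomes 4
  Position 14 '(': depth becomes 5
  Position 15 ')': depth becomes 4
  Position 16 ')': depth becomes 3
  Position 17 ')': depth becomes 2
  Position 18 ')': depth becomes 1
  Position 19 ')': depth becomes 0
Maximum depth reached: 5

5


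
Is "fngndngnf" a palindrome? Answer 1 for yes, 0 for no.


Input: fngndngnf
Reversed: fngndngnf
  Compare pos 0 ('f') with pos 8 ('f'): match
  Compare pos 1 ('n') with pos 7 ('n'): match
  Compare pos 2 ('g') with pos 6 ('g'): match
  Compare pos 3 ('n') with pos 5 ('n'): match
Result: palindrome

1


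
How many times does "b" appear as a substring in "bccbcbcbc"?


Searching for "b" in "bccbcbcbc"
Scanning each position:
  Position 0: "b" => MATCH
  Position 1: "c" => no
  Position 2: "c" => no
  Position 3: "b" => MATCH
  Position 4: "c" => no
  Position 5: "b" => MATCH
  Position 6: "c" => no
  Position 7: "b" => MATCH
  Position 8: "c" => no
Total occurrences: 4

4


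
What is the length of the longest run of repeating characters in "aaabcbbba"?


Input: "aaabcbbba"
Scanning for longest run:
  Position 1 ('a'): continues run of 'a', length=2
  Position 2 ('a'): continues run of 'a', length=3
  Position 3 ('b'): new char, reset run to 1
  Position 4 ('c'): new char, reset run to 1
  Position 5 ('b'): new char, reset run to 1
  Position 6 ('b'): continues run of 'b', length=2
  Position 7 ('b'): continues run of 'b', length=3
  Position 8 ('a'): new char, reset run to 1
Longest run: 'a' with length 3

3


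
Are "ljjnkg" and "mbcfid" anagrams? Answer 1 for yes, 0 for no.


Strings: "ljjnkg", "mbcfid"
Sorted first:  gjjkln
Sorted second: bcdfim
Differ at position 0: 'g' vs 'b' => not anagrams

0


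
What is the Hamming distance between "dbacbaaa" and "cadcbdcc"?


Comparing "dbacbaaa" and "cadcbdcc" position by position:
  Position 0: 'd' vs 'c' => differ
  Position 1: 'b' vs 'a' => differ
  Position 2: 'a' vs 'd' => differ
  Position 3: 'c' vs 'c' => same
  Position 4: 'b' vs 'b' => same
  Position 5: 'a' vs 'd' => differ
  Position 6: 'a' vs 'c' => differ
  Position 7: 'a' vs 'c' => differ
Total differences (Hamming distance): 6

6


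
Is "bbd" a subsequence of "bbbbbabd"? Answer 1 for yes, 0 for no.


Check if "bbd" is a subsequence of "bbbbbabd"
Greedy scan:
  Position 0 ('b'): matches sub[0] = 'b'
  Position 1 ('b'): matches sub[1] = 'b'
  Position 2 ('b'): no match needed
  Position 3 ('b'): no match needed
  Position 4 ('b'): no match needed
  Position 5 ('a'): no match needed
  Position 6 ('b'): no match needed
  Position 7 ('d'): matches sub[2] = 'd'
All 3 characters matched => is a subsequence

1


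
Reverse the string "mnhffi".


Input: mnhffi
Reading characters right to left:
  Position 5: 'i'
  Position 4: 'f'
  Position 3: 'f'
  Position 2: 'h'
  Position 1: 'n'
  Position 0: 'm'
Reversed: iffhnm

iffhnm


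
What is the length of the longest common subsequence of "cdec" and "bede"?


LCS of "cdec" and "bede"
DP table:
           b    e    d    e
      0    0    0    0    0
  c   0    0    0    0    0
  d   0    0    0    1    1
  e   0    0    1    1    2
  c   0    0    1    1    2
LCS length = dp[4][4] = 2

2


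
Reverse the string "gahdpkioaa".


Input: gahdpkioaa
Reading characters right to left:
  Position 9: 'a'
  Position 8: 'a'
  Position 7: 'o'
  Position 6: 'i'
  Position 5: 'k'
  Position 4: 'p'
  Position 3: 'd'
  Position 2: 'h'
  Position 1: 'a'
  Position 0: 'g'
Reversed: aaoikpdhag

aaoikpdhag


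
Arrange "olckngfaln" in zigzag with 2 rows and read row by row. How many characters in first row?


Zigzag "olckngfaln" into 2 rows:
Placing characters:
  'o' => row 0
  'l' => row 1
  'c' => row 0
  'k' => row 1
  'n' => row 0
  'g' => row 1
  'f' => row 0
  'a' => row 1
  'l' => row 0
  'n' => row 1
Rows:
  Row 0: "ocnfl"
  Row 1: "lkgan"
First row length: 5

5


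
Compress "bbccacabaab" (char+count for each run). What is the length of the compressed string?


Input: bbccacabaab
Runs:
  'b' x 2 => "b2"
  'c' x 2 => "c2"
  'a' x 1 => "a1"
  'c' x 1 => "c1"
  'a' x 1 => "a1"
  'b' x 1 => "b1"
  'a' x 2 => "a2"
  'b' x 1 => "b1"
Compressed: "b2c2a1c1a1b1a2b1"
Compressed length: 16

16


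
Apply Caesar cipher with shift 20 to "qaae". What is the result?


Caesar cipher: shift "qaae" by 20
  'q' (pos 16) + 20 = pos 10 = 'k'
  'a' (pos 0) + 20 = pos 20 = 'u'
  'a' (pos 0) + 20 = pos 20 = 'u'
  'e' (pos 4) + 20 = pos 24 = 'y'
Result: kuuy

kuuy


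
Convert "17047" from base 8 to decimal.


Input: "17047" in base 8
Positional expansion:
  Digit '1' (value 1) x 8^4 = 4096
  Digit '7' (value 7) x 8^3 = 3584
  Digit '0' (value 0) x 8^2 = 0
  Digit '4' (value 4) x 8^1 = 32
  Digit '7' (value 7) x 8^0 = 7
Sum = 7719

7719


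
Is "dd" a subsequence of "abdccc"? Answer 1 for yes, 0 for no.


Check if "dd" is a subsequence of "abdccc"
Greedy scan:
  Position 0 ('a'): no match needed
  Position 1 ('b'): no match needed
  Position 2 ('d'): matches sub[0] = 'd'
  Position 3 ('c'): no match needed
  Position 4 ('c'): no match needed
  Position 5 ('c'): no match needed
Only matched 1/2 characters => not a subsequence

0


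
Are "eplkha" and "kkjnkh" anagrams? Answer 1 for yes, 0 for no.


Strings: "eplkha", "kkjnkh"
Sorted first:  aehklp
Sorted second: hjkkkn
Differ at position 0: 'a' vs 'h' => not anagrams

0


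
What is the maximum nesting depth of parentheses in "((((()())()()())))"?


Input: "((((()())()()())))"
Tracking depth:
  Position 0 '(': depth becomes 1
  Position 1 '(': depth becomes 2
  Position 2 '(': depth becomes 3
  Position 3 '(': depth becomes 4
  Position 4 '(': depth becomes 5
  Position 5 ')': depth becomes 4
  Position 6 '(': depth becomes 5
  Position 7 ')': depth becomes 4
  Position 8 ')': depth becomes 3
  Position 9 '(': depth becomes 4
  Position 10 ')': depth becomes 3
  Position 11 '(': depth becomes 4
  Position 12 ')': depth becomes 3
  Position 13 '(': depth becomes 4
  Position 14 ')': depth becomes 3
  Position 15 ')': depth becomes 2
  Position 16 ')': depth becomes 1
  Position 17 ')': depth becomes 0
Maximum depth reached: 5

5


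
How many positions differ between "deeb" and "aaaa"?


Comparing "deeb" and "aaaa" position by position:
  Position 0: 'd' vs 'a' => DIFFER
  Position 1: 'e' vs 'a' => DIFFER
  Position 2: 'e' vs 'a' => DIFFER
  Position 3: 'b' vs 'a' => DIFFER
Positions that differ: 4

4


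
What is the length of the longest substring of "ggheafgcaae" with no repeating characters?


Input: "ggheafgcaae"
Sliding window (track last position of each char):
  Position 0 ('g'): window [0,0] length 1 -- new best
  Position 1 ('g'): repeat (last at 0), move window start to 1
  Position 1 ('g'): window [1,1] length 1
  Position 2 ('h'): window [1,2] length 2 -- new best
  Position 3 ('e'): window [1,3] length 3 -- new best
  Position 4 ('a'): window [1,4] length 4 -- new best
  Position 5 ('f'): window [1,5] length 5 -- new best
  Position 6 ('g'): repeat (last at 1), move window start to 2
  Position 6 ('g'): window [2,6] length 5
  Position 7 ('c'): window [2,7] length 6 -- new best
  Position 8 ('a'): repeat (last at 4), move window start to 5
  Position 8 ('a'): window [5,8] length 4
  Position 9 ('a'): repeat (last at 8), move window start to 9
  Position 9 ('a'): window [9,9] length 1
  Position 10 ('e'): window [9,10] length 2
Longest substring with no repeats: "heafgc" with length 6

6


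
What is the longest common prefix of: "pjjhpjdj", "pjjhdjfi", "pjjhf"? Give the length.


Words: pjjhpjdj, pjjhdjfi, pjjhf
  Position 0: all 'p' => match
  Position 1: all 'j' => match
  Position 2: all 'j' => match
  Position 3: all 'h' => match
  Position 4: ('p', 'd', 'f') => mismatch, stop
LCP = "pjjh" (length 4)

4


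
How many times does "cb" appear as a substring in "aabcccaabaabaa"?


Searching for "cb" in "aabcccaabaabaa"
Scanning each position:
  Position 0: "aa" => no
  Position 1: "ab" => no
  Position 2: "bc" => no
  Position 3: "cc" => no
  Position 4: "cc" => no
  Position 5: "ca" => no
  Position 6: "aa" => no
  Position 7: "ab" => no
  Position 8: "ba" => no
  Position 9: "aa" => no
  Position 10: "ab" => no
  Position 11: "ba" => no
  Position 12: "aa" => no
Total occurrences: 0

0


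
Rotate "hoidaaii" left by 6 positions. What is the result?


Input: "hoidaaii", rotate left by 6
First 6 characters: "hoidaa"
Remaining characters: "ii"
Concatenate remaining + first: "ii" + "hoidaa" = "iihoidaa"

iihoidaa


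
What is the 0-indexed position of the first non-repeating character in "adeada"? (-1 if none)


Input: adeada
Character frequencies:
  'a': 3
  'd': 2
  'e': 1
Scanning left to right for freq == 1:
  Position 0 ('a'): freq=3, skip
  Position 1 ('d'): freq=2, skip
  Position 2 ('e'): unique! => answer = 2

2


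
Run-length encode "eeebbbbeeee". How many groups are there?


Input: eeebbbbeeee
Scanning for consecutive runs:
  Group 1: 'e' x 3 (positions 0-2)
  Group 2: 'b' x 4 (positions 3-6)
  Group 3: 'e' x 4 (positions 7-10)
Total groups: 3

3


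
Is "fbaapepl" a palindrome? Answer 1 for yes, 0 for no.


Input: fbaapepl
Reversed: lpepaabf
  Compare pos 0 ('f') with pos 7 ('l'): MISMATCH
  Compare pos 1 ('b') with pos 6 ('p'): MISMATCH
  Compare pos 2 ('a') with pos 5 ('e'): MISMATCH
  Compare pos 3 ('a') with pos 4 ('p'): MISMATCH
Result: not a palindrome

0


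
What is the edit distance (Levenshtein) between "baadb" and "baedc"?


Computing edit distance: "baadb" -> "baedc"
DP table:
           b    a    e    d    c
      0    1    2    3    4    5
  b   1    0    1    2    3    4
  a   2    1    0    1    2    3
  a   3    2    1    1    2    3
  d   4    3    2    2    1    2
  b   5    4    3    3    2    2
Edit distance = dp[5][5] = 2

2


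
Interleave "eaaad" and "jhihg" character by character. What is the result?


Interleaving "eaaad" and "jhihg":
  Position 0: 'e' from first, 'j' from second => "ej"
  Position 1: 'a' from first, 'h' from second => "ah"
  Position 2: 'a' from first, 'i' from second => "ai"
  Position 3: 'a' from first, 'h' from second => "ah"
  Position 4: 'd' from first, 'g' from second => "dg"
Result: ejahaiahdg

ejahaiahdg


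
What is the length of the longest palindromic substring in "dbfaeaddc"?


Input: "dbfaeaddc"
Checking substrings for palindromes:
  [3:6] "aea" (len 3) => palindrome
  [6:8] "dd" (len 2) => palindrome
Longest palindromic substring: "aea" with length 3

3


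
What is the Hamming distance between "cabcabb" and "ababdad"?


Comparing "cabcabb" and "ababdad" position by position:
  Position 0: 'c' vs 'a' => differ
  Position 1: 'a' vs 'b' => differ
  Position 2: 'b' vs 'a' => differ
  Position 3: 'c' vs 'b' => differ
  Position 4: 'a' vs 'd' => differ
  Position 5: 'b' vs 'a' => differ
  Position 6: 'b' vs 'd' => differ
Total differences (Hamming distance): 7

7


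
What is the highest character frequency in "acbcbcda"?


Input: acbcbcda
Character counts:
  'a': 2
  'b': 2
  'c': 3
  'd': 1
Maximum frequency: 3

3


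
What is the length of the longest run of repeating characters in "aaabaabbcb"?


Input: "aaabaabbcb"
Scanning for longest run:
  Position 1 ('a'): continues run of 'a', length=2
  Position 2 ('a'): continues run of 'a', length=3
  Position 3 ('b'): new char, reset run to 1
  Position 4 ('a'): new char, reset run to 1
  Position 5 ('a'): continues run of 'a', length=2
  Position 6 ('b'): new char, reset run to 1
  Position 7 ('b'): continues run of 'b', length=2
  Position 8 ('c'): new char, reset run to 1
  Position 9 ('b'): new char, reset run to 1
Longest run: 'a' with length 3

3


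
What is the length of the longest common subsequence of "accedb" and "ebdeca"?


LCS of "accedb" and "ebdeca"
DP table:
           e    b    d    e    c    a
      0    0    0    0    0    0    0
  a   0    0    0    0    0    0    1
  c   0    0    0    0    0    1    1
  c   0    0    0    0    0    1    1
  e   0    1    1    1    1    1    1
  d   0    1    1    2    2    2    2
  b   0    1    2    2    2    2    2
LCS length = dp[6][6] = 2

2


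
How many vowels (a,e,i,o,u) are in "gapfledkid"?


Input: gapfledkid
Checking each character:
  'g' at position 0: consonant
  'a' at position 1: vowel (running total: 1)
  'p' at position 2: consonant
  'f' at position 3: consonant
  'l' at position 4: consonant
  'e' at position 5: vowel (running total: 2)
  'd' at position 6: consonant
  'k' at position 7: consonant
  'i' at position 8: vowel (running total: 3)
  'd' at position 9: consonant
Total vowels: 3

3


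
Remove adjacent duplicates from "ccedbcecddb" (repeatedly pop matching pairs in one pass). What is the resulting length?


Input: ccedbcecddb
Stack-based adjacent duplicate removal:
  Read 'c': push. Stack: c
  Read 'c': matches stack top 'c' => pop. Stack: (empty)
  Read 'e': push. Stack: e
  Read 'd': push. Stack: ed
  Read 'b': push. Stack: edb
  Read 'c': push. Stack: edbc
  Read 'e': push. Stack: edbce
  Read 'c': push. Stack: edbcec
  Read 'd': push. Stack: edbcecd
  Read 'd': matches stack top 'd' => pop. Stack: edbcec
  Read 'b': push. Stack: edbcecb
Final stack: "edbcecb" (length 7)

7


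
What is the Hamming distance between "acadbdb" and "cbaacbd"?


Comparing "acadbdb" and "cbaacbd" position by position:
  Position 0: 'a' vs 'c' => differ
  Position 1: 'c' vs 'b' => differ
  Position 2: 'a' vs 'a' => same
  Position 3: 'd' vs 'a' => differ
  Position 4: 'b' vs 'c' => differ
  Position 5: 'd' vs 'b' => differ
  Position 6: 'b' vs 'd' => differ
Total differences (Hamming distance): 6

6


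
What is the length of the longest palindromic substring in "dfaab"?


Input: "dfaab"
Checking substrings for palindromes:
  [2:4] "aa" (len 2) => palindrome
Longest palindromic substring: "aa" with length 2

2


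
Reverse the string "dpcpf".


Input: dpcpf
Reading characters right to left:
  Position 4: 'f'
  Position 3: 'p'
  Position 2: 'c'
  Position 1: 'p'
  Position 0: 'd'
Reversed: fpcpd

fpcpd


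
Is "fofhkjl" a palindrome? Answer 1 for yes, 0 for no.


Input: fofhkjl
Reversed: ljkhfof
  Compare pos 0 ('f') with pos 6 ('l'): MISMATCH
  Compare pos 1 ('o') with pos 5 ('j'): MISMATCH
  Compare pos 2 ('f') with pos 4 ('k'): MISMATCH
Result: not a palindrome

0


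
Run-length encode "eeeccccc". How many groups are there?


Input: eeeccccc
Scanning for consecutive runs:
  Group 1: 'e' x 3 (positions 0-2)
  Group 2: 'c' x 5 (positions 3-7)
Total groups: 2

2


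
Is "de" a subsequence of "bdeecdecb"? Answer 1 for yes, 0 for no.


Check if "de" is a subsequence of "bdeecdecb"
Greedy scan:
  Position 0 ('b'): no match needed
  Position 1 ('d'): matches sub[0] = 'd'
  Position 2 ('e'): matches sub[1] = 'e'
  Position 3 ('e'): no match needed
  Position 4 ('c'): no match needed
  Position 5 ('d'): no match needed
  Position 6 ('e'): no match needed
  Position 7 ('c'): no match needed
  Position 8 ('b'): no match needed
All 2 characters matched => is a subsequence

1


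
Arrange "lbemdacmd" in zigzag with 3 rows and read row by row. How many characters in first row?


Zigzag "lbemdacmd" into 3 rows:
Placing characters:
  'l' => row 0
  'b' => row 1
  'e' => row 2
  'm' => row 1
  'd' => row 0
  'a' => row 1
  'c' => row 2
  'm' => row 1
  'd' => row 0
Rows:
  Row 0: "ldd"
  Row 1: "bmam"
  Row 2: "ec"
First row length: 3

3


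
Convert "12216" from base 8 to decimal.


Input: "12216" in base 8
Positional expansion:
  Digit '1' (value 1) x 8^4 = 4096
  Digit '2' (value 2) x 8^3 = 1024
  Digit '2' (value 2) x 8^2 = 128
  Digit '1' (value 1) x 8^1 = 8
  Digit '6' (value 6) x 8^0 = 6
Sum = 5262

5262


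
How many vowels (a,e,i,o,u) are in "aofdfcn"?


Input: aofdfcn
Checking each character:
  'a' at position 0: vowel (running total: 1)
  'o' at position 1: vowel (running total: 2)
  'f' at position 2: consonant
  'd' at position 3: consonant
  'f' at position 4: consonant
  'c' at position 5: consonant
  'n' at position 6: consonant
Total vowels: 2

2


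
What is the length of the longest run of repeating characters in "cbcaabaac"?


Input: "cbcaabaac"
Scanning for longest run:
  Position 1 ('b'): new char, reset run to 1
  Position 2 ('c'): new char, reset run to 1
  Position 3 ('a'): new char, reset run to 1
  Position 4 ('a'): continues run of 'a', length=2
  Position 5 ('b'): new char, reset run to 1
  Position 6 ('a'): new char, reset run to 1
  Position 7 ('a'): continues run of 'a', length=2
  Position 8 ('c'): new char, reset run to 1
Longest run: 'a' with length 2

2


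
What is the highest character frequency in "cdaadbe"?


Input: cdaadbe
Character counts:
  'a': 2
  'b': 1
  'c': 1
  'd': 2
  'e': 1
Maximum frequency: 2

2


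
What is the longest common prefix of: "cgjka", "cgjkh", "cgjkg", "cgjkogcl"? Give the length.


Words: cgjka, cgjkh, cgjkg, cgjkogcl
  Position 0: all 'c' => match
  Position 1: all 'g' => match
  Position 2: all 'j' => match
  Position 3: all 'k' => match
  Position 4: ('a', 'h', 'g', 'o') => mismatch, stop
LCP = "cgjk" (length 4)

4


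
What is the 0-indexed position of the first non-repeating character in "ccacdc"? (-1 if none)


Input: ccacdc
Character frequencies:
  'a': 1
  'c': 4
  'd': 1
Scanning left to right for freq == 1:
  Position 0 ('c'): freq=4, skip
  Position 1 ('c'): freq=4, skip
  Position 2 ('a'): unique! => answer = 2

2


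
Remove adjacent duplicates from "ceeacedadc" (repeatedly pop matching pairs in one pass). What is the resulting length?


Input: ceeacedadc
Stack-based adjacent duplicate removal:
  Read 'c': push. Stack: c
  Read 'e': push. Stack: ce
  Read 'e': matches stack top 'e' => pop. Stack: c
  Read 'a': push. Stack: ca
  Read 'c': push. Stack: cac
  Read 'e': push. Stack: cace
  Read 'd': push. Stack: caced
  Read 'a': push. Stack: caceda
  Read 'd': push. Stack: cacedad
  Read 'c': push. Stack: cacedadc
Final stack: "cacedadc" (length 8)

8


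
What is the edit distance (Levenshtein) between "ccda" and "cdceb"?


Computing edit distance: "ccda" -> "cdceb"
DP table:
           c    d    c    e    b
      0    1    2    3    4    5
  c   1    0    1    2    3    4
  c   2    1    1    1    2    3
  d   3    2    1    2    2    3
  a   4    3    2    2    3    3
Edit distance = dp[4][5] = 3

3


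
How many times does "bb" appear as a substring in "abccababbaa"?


Searching for "bb" in "abccababbaa"
Scanning each position:
  Position 0: "ab" => no
  Position 1: "bc" => no
  Position 2: "cc" => no
  Position 3: "ca" => no
  Position 4: "ab" => no
  Position 5: "ba" => no
  Position 6: "ab" => no
  Position 7: "bb" => MATCH
  Position 8: "ba" => no
  Position 9: "aa" => no
Total occurrences: 1

1


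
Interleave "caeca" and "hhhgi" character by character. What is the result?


Interleaving "caeca" and "hhhgi":
  Position 0: 'c' from first, 'h' from second => "ch"
  Position 1: 'a' from first, 'h' from second => "ah"
  Position 2: 'e' from first, 'h' from second => "eh"
  Position 3: 'c' from first, 'g' from second => "cg"
  Position 4: 'a' from first, 'i' from second => "ai"
Result: chahehcgai

chahehcgai


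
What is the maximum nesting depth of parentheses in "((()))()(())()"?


Input: "((()))()(())()"
Tracking depth:
  Position 0 '(': depth becomes 1
  Position 1 '(': depth becomes 2
  Position 2 '(': depth becomes 3
  Position 3 ')': depth becomes 2
  Position 4 ')': depth becomes 1
  Position 5 ')': depth becomes 0
  Position 6 '(': depth becomes 1
  Position 7 ')': depth becomes 0
  Position 8 '(': depth becomes 1
  Position 9 '(': depth becomes 2
  Position 10 ')': depth becomes 1
  Position 11 ')': depth becomes 0
  Position 12 '(': depth becomes 1
  Position 13 ')': depth becomes 0
Maximum depth reached: 3

3


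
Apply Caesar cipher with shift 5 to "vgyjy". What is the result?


Caesar cipher: shift "vgyjy" by 5
  'v' (pos 21) + 5 = pos 0 = 'a'
  'g' (pos 6) + 5 = pos 11 = 'l'
  'y' (pos 24) + 5 = pos 3 = 'd'
  'j' (pos 9) + 5 = pos 14 = 'o'
  'y' (pos 24) + 5 = pos 3 = 'd'
Result: aldod

aldod


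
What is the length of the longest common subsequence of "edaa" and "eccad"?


LCS of "edaa" and "eccad"
DP table:
           e    c    c    a    d
      0    0    0    0    0    0
  e   0    1    1    1    1    1
  d   0    1    1    1    1    2
  a   0    1    1    1    2    2
  a   0    1    1    1    2    2
LCS length = dp[4][5] = 2

2


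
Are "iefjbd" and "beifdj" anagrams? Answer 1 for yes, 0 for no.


Strings: "iefjbd", "beifdj"
Sorted first:  bdefij
Sorted second: bdefij
Sorted forms match => anagrams

1


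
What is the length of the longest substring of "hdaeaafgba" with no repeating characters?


Input: "hdaeaafgba"
Sliding window (track last position of each char):
  Position 0 ('h'): window [0,0] length 1 -- new best
  Position 1 ('d'): window [0,1] length 2 -- new best
  Position 2 ('a'): window [0,2] length 3 -- new best
  Position 3 ('e'): window [0,3] length 4 -- new best
  Position 4 ('a'): repeat (last at 2), move window start to 3
  Position 4 ('a'): window [3,4] length 2
  Position 5 ('a'): repeat (last at 4), move window start to 5
  Position 5 ('a'): window [5,5] length 1
  Position 6 ('f'): window [5,6] length 2
  Position 7 ('g'): window [5,7] length 3
  Position 8 ('b'): window [5,8] length 4
  Position 9 ('a'): repeat (last at 5), move window start to 6
  Position 9 ('a'): window [6,9] length 4
Longest substring with no repeats: "hdae" with length 4

4


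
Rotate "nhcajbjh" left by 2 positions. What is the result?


Input: "nhcajbjh", rotate left by 2
First 2 characters: "nh"
Remaining characters: "cajbjh"
Concatenate remaining + first: "cajbjh" + "nh" = "cajbjhnh"

cajbjhnh


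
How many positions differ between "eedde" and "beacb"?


Comparing "eedde" and "beacb" position by position:
  Position 0: 'e' vs 'b' => DIFFER
  Position 1: 'e' vs 'e' => same
  Position 2: 'd' vs 'a' => DIFFER
  Position 3: 'd' vs 'c' => DIFFER
  Position 4: 'e' vs 'b' => DIFFER
Positions that differ: 4

4


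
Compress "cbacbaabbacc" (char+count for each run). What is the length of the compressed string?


Input: cbacbaabbacc
Runs:
  'c' x 1 => "c1"
  'b' x 1 => "b1"
  'a' x 1 => "a1"
  'c' x 1 => "c1"
  'b' x 1 => "b1"
  'a' x 2 => "a2"
  'b' x 2 => "b2"
  'a' x 1 => "a1"
  'c' x 2 => "c2"
Compressed: "c1b1a1c1b1a2b2a1c2"
Compressed length: 18

18


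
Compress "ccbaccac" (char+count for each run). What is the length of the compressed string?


Input: ccbaccac
Runs:
  'c' x 2 => "c2"
  'b' x 1 => "b1"
  'a' x 1 => "a1"
  'c' x 2 => "c2"
  'a' x 1 => "a1"
  'c' x 1 => "c1"
Compressed: "c2b1a1c2a1c1"
Compressed length: 12

12


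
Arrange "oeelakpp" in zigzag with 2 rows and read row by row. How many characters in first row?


Zigzag "oeelakpp" into 2 rows:
Placing characters:
  'o' => row 0
  'e' => row 1
  'e' => row 0
  'l' => row 1
  'a' => row 0
  'k' => row 1
  'p' => row 0
  'p' => row 1
Rows:
  Row 0: "oeap"
  Row 1: "elkp"
First row length: 4

4


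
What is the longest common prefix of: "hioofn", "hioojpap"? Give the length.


Words: hioofn, hioojpap
  Position 0: all 'h' => match
  Position 1: all 'i' => match
  Position 2: all 'o' => match
  Position 3: all 'o' => match
  Position 4: ('f', 'j') => mismatch, stop
LCP = "hioo" (length 4)

4


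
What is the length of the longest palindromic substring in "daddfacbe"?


Input: "daddfacbe"
Checking substrings for palindromes:
  [0:3] "dad" (len 3) => palindrome
  [2:4] "dd" (len 2) => palindrome
Longest palindromic substring: "dad" with length 3

3


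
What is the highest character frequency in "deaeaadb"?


Input: deaeaadb
Character counts:
  'a': 3
  'b': 1
  'd': 2
  'e': 2
Maximum frequency: 3

3


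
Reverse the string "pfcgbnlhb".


Input: pfcgbnlhb
Reading characters right to left:
  Position 8: 'b'
  Position 7: 'h'
  Position 6: 'l'
  Position 5: 'n'
  Position 4: 'b'
  Position 3: 'g'
  Position 2: 'c'
  Position 1: 'f'
  Position 0: 'p'
Reversed: bhlnbgcfp

bhlnbgcfp


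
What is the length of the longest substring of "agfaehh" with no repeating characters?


Input: "agfaehh"
Sliding window (track last position of each char):
  Position 0 ('a'): window [0,0] length 1 -- new best
  Position 1 ('g'): window [0,1] length 2 -- new best
  Position 2 ('f'): window [0,2] length 3 -- new best
  Position 3 ('a'): repeat (last at 0), move window start to 1
  Position 3 ('a'): window [1,3] length 3
  Position 4 ('e'): window [1,4] length 4 -- new best
  Position 5 ('h'): window [1,5] length 5 -- new best
  Position 6 ('h'): repeat (last at 5), move window start to 6
  Position 6 ('h'): window [6,6] length 1
Longest substring with no repeats: "gfaeh" with length 5

5


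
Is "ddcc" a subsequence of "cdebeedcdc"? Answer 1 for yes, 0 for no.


Check if "ddcc" is a subsequence of "cdebeedcdc"
Greedy scan:
  Position 0 ('c'): no match needed
  Position 1 ('d'): matches sub[0] = 'd'
  Position 2 ('e'): no match needed
  Position 3 ('b'): no match needed
  Position 4 ('e'): no match needed
  Position 5 ('e'): no match needed
  Position 6 ('d'): matches sub[1] = 'd'
  Position 7 ('c'): matches sub[2] = 'c'
  Position 8 ('d'): no match needed
  Position 9 ('c'): matches sub[3] = 'c'
All 4 characters matched => is a subsequence

1


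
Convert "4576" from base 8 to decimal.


Input: "4576" in base 8
Positional expansion:
  Digit '4' (value 4) x 8^3 = 2048
  Digit '5' (value 5) x 8^2 = 320
  Digit '7' (value 7) x 8^1 = 56
  Digit '6' (value 6) x 8^0 = 6
Sum = 2430

2430


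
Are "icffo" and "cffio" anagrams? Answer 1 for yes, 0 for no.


Strings: "icffo", "cffio"
Sorted first:  cffio
Sorted second: cffio
Sorted forms match => anagrams

1


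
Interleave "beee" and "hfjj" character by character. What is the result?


Interleaving "beee" and "hfjj":
  Position 0: 'b' from first, 'h' from second => "bh"
  Position 1: 'e' from first, 'f' from second => "ef"
  Position 2: 'e' from first, 'j' from second => "ej"
  Position 3: 'e' from first, 'j' from second => "ej"
Result: bhefejej

bhefejej


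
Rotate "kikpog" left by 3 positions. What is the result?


Input: "kikpog", rotate left by 3
First 3 characters: "kik"
Remaining characters: "pog"
Concatenate remaining + first: "pog" + "kik" = "pogkik"

pogkik


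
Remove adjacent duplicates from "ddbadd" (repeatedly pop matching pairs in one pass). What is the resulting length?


Input: ddbadd
Stack-based adjacent duplicate removal:
  Read 'd': push. Stack: d
  Read 'd': matches stack top 'd' => pop. Stack: (empty)
  Read 'b': push. Stack: b
  Read 'a': push. Stack: ba
  Read 'd': push. Stack: bad
  Read 'd': matches stack top 'd' => pop. Stack: ba
Final stack: "ba" (length 2)

2


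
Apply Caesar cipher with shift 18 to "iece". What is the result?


Caesar cipher: shift "iece" by 18
  'i' (pos 8) + 18 = pos 0 = 'a'
  'e' (pos 4) + 18 = pos 22 = 'w'
  'c' (pos 2) + 18 = pos 20 = 'u'
  'e' (pos 4) + 18 = pos 22 = 'w'
Result: awuw

awuw


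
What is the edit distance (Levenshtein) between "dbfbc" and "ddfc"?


Computing edit distance: "dbfbc" -> "ddfc"
DP table:
           d    d    f    c
      0    1    2    3    4
  d   1    0    1    2    3
  b   2    1    1    2    3
  f   3    2    2    1    2
  b   4    3    3    2    2
  c   5    4    4    3    2
Edit distance = dp[5][4] = 2

2


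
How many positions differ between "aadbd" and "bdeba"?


Comparing "aadbd" and "bdeba" position by position:
  Position 0: 'a' vs 'b' => DIFFER
  Position 1: 'a' vs 'd' => DIFFER
  Position 2: 'd' vs 'e' => DIFFER
  Position 3: 'b' vs 'b' => same
  Position 4: 'd' vs 'a' => DIFFER
Positions that differ: 4

4


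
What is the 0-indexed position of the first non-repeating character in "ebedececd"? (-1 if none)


Input: ebedececd
Character frequencies:
  'b': 1
  'c': 2
  'd': 2
  'e': 4
Scanning left to right for freq == 1:
  Position 0 ('e'): freq=4, skip
  Position 1 ('b'): unique! => answer = 1

1


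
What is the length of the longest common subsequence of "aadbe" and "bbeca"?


LCS of "aadbe" and "bbeca"
DP table:
           b    b    e    c    a
      0    0    0    0    0    0
  a   0    0    0    0    0    1
  a   0    0    0    0    0    1
  d   0    0    0    0    0    1
  b   0    1    1    1    1    1
  e   0    1    1    2    2    2
LCS length = dp[5][5] = 2

2


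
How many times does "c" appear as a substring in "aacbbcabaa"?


Searching for "c" in "aacbbcabaa"
Scanning each position:
  Position 0: "a" => no
  Position 1: "a" => no
  Position 2: "c" => MATCH
  Position 3: "b" => no
  Position 4: "b" => no
  Position 5: "c" => MATCH
  Position 6: "a" => no
  Position 7: "b" => no
  Position 8: "a" => no
  Position 9: "a" => no
Total occurrences: 2

2


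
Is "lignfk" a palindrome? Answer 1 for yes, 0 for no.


Input: lignfk
Reversed: kfngil
  Compare pos 0 ('l') with pos 5 ('k'): MISMATCH
  Compare pos 1 ('i') with pos 4 ('f'): MISMATCH
  Compare pos 2 ('g') with pos 3 ('n'): MISMATCH
Result: not a palindrome

0


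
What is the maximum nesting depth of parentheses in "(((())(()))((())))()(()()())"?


Input: "(((())(()))((())))()(()()())"
Tracking depth:
  Position 0 '(': depth becomes 1
  Position 1 '(': depth becomes 2
  Position 2 '(': depth becomes 3
  Position 3 '(': depth becomes 4
  Position 4 ')': depth becomes 3
  Position 5 ')': depth becomes 2
  Position 6 '(': depth becomes 3
  Position 7 '(': depth becomes 4
  Position 8 ')': depth becomes 3
  Position 9 ')': depth becomes 2
  Position 10 ')': depth becomes 1
  Position 11 '(': depth becomes 2
  Position 12 '(': depth becomes 3
  Position 13 '(': depth becomes 4
  Position 14 ')': depth becomes 3
  Position 15 ')': depth becomes 2
  Position 16 ')': depth becomes 1
  Position 17 ')': depth becomes 0
  Position 18 '(': depth becomes 1
  Position 19 ')': depth becomes 0
  Position 20 '(': depth becomes 1
  Position 21 '(': depth becomes 2
  Position 22 ')': depth becomes 1
  Position 23 '(': depth becomes 2
  Position 24 ')': depth becomes 1
  Position 25 '(': depth becomes 2
  Position 26 ')': depth becomes 1
  Position 27 ')': depth becomes 0
Maximum depth reached: 4

4


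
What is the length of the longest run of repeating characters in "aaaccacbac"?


Input: "aaaccacbac"
Scanning for longest run:
  Position 1 ('a'): continues run of 'a', length=2
  Position 2 ('a'): continues run of 'a', length=3
  Position 3 ('c'): new char, reset run to 1
  Position 4 ('c'): continues run of 'c', length=2
  Position 5 ('a'): new char, reset run to 1
  Position 6 ('c'): new char, reset run to 1
  Position 7 ('b'): new char, reset run to 1
  Position 8 ('a'): new char, reset run to 1
  Position 9 ('c'): new char, reset run to 1
Longest run: 'a' with length 3

3


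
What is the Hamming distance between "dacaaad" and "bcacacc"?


Comparing "dacaaad" and "bcacacc" position by position:
  Position 0: 'd' vs 'b' => differ
  Position 1: 'a' vs 'c' => differ
  Position 2: 'c' vs 'a' => differ
  Position 3: 'a' vs 'c' => differ
  Position 4: 'a' vs 'a' => same
  Position 5: 'a' vs 'c' => differ
  Position 6: 'd' vs 'c' => differ
Total differences (Hamming distance): 6

6


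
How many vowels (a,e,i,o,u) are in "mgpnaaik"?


Input: mgpnaaik
Checking each character:
  'm' at position 0: consonant
  'g' at position 1: consonant
  'p' at position 2: consonant
  'n' at position 3: consonant
  'a' at position 4: vowel (running total: 1)
  'a' at position 5: vowel (running total: 2)
  'i' at position 6: vowel (running total: 3)
  'k' at position 7: consonant
Total vowels: 3

3


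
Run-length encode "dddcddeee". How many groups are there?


Input: dddcddeee
Scanning for consecutive runs:
  Group 1: 'd' x 3 (positions 0-2)
  Group 2: 'c' x 1 (positions 3-3)
  Group 3: 'd' x 2 (positions 4-5)
  Group 4: 'e' x 3 (positions 6-8)
Total groups: 4

4


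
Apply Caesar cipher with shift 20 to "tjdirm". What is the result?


Caesar cipher: shift "tjdirm" by 20
  't' (pos 19) + 20 = pos 13 = 'n'
  'j' (pos 9) + 20 = pos 3 = 'd'
  'd' (pos 3) + 20 = pos 23 = 'x'
  'i' (pos 8) + 20 = pos 2 = 'c'
  'r' (pos 17) + 20 = pos 11 = 'l'
  'm' (pos 12) + 20 = pos 6 = 'g'
Result: ndxclg

ndxclg


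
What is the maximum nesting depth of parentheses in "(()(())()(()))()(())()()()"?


Input: "(()(())()(()))()(())()()()"
Tracking depth:
  Position 0 '(': depth becomes 1
  Position 1 '(': depth becomes 2
  Position 2 ')': depth becomes 1
  Position 3 '(': depth becomes 2
  Position 4 '(': depth becomes 3
  Position 5 ')': depth becomes 2
  Position 6 ')': depth becomes 1
  Position 7 '(': depth becomes 2
  Position 8 ')': depth becomes 1
  Position 9 '(': depth becomes 2
  Position 10 '(': depth becomes 3
  Position 11 ')': depth becomes 2
  Position 12 ')': depth becomes 1
  Position 13 ')': depth becomes 0
  Position 14 '(': depth becomes 1
  Position 15 ')': depth becomes 0
  Position 16 '(': depth becomes 1
  Position 17 '(': depth becomes 2
  Position 18 ')': depth becomes 1
  Position 19 ')': depth becomes 0
  Position 20 '(': depth becomes 1
  Position 21 ')': depth becomes 0
  Position 22 '(': depth becomes 1
  Position 23 ')': depth becomes 0
  Position 24 '(': depth becomes 1
  Position 25 ')': depth becomes 0
Maximum depth reached: 3

3


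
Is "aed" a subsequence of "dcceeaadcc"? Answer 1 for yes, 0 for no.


Check if "aed" is a subsequence of "dcceeaadcc"
Greedy scan:
  Position 0 ('d'): no match needed
  Position 1 ('c'): no match needed
  Position 2 ('c'): no match needed
  Position 3 ('e'): no match needed
  Position 4 ('e'): no match needed
  Position 5 ('a'): matches sub[0] = 'a'
  Position 6 ('a'): no match needed
  Position 7 ('d'): no match needed
  Position 8 ('c'): no match needed
  Position 9 ('c'): no match needed
Only matched 1/3 characters => not a subsequence

0


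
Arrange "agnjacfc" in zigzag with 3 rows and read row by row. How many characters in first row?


Zigzag "agnjacfc" into 3 rows:
Placing characters:
  'a' => row 0
  'g' => row 1
  'n' => row 2
  'j' => row 1
  'a' => row 0
  'c' => row 1
  'f' => row 2
  'c' => row 1
Rows:
  Row 0: "aa"
  Row 1: "gjcc"
  Row 2: "nf"
First row length: 2

2


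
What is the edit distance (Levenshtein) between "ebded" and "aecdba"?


Computing edit distance: "ebded" -> "aecdba"
DP table:
           a    e    c    d    b    a
      0    1    2    3    4    5    6
  e   1    1    1    2    3    4    5
  b   2    2    2    2    3    3    4
  d   3    3    3    3    2    3    4
  e   4    4    3    4    3    3    4
  d   5    5    4    4    4    4    4
Edit distance = dp[5][6] = 4

4


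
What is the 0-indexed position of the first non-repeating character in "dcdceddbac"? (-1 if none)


Input: dcdceddbac
Character frequencies:
  'a': 1
  'b': 1
  'c': 3
  'd': 4
  'e': 1
Scanning left to right for freq == 1:
  Position 0 ('d'): freq=4, skip
  Position 1 ('c'): freq=3, skip
  Position 2 ('d'): freq=4, skip
  Position 3 ('c'): freq=3, skip
  Position 4 ('e'): unique! => answer = 4

4


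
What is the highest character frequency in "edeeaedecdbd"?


Input: edeeaedecdbd
Character counts:
  'a': 1
  'b': 1
  'c': 1
  'd': 4
  'e': 5
Maximum frequency: 5

5


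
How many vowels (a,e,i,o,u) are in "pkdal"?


Input: pkdal
Checking each character:
  'p' at position 0: consonant
  'k' at position 1: consonant
  'd' at position 2: consonant
  'a' at position 3: vowel (running total: 1)
  'l' at position 4: consonant
Total vowels: 1

1


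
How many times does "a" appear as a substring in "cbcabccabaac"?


Searching for "a" in "cbcabccabaac"
Scanning each position:
  Position 0: "c" => no
  Position 1: "b" => no
  Position 2: "c" => no
  Position 3: "a" => MATCH
  Position 4: "b" => no
  Position 5: "c" => no
  Position 6: "c" => no
  Position 7: "a" => MATCH
  Position 8: "b" => no
  Position 9: "a" => MATCH
  Position 10: "a" => MATCH
  Position 11: "c" => no
Total occurrences: 4

4


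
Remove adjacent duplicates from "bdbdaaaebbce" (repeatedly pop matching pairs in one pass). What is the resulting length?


Input: bdbdaaaebbce
Stack-based adjacent duplicate removal:
  Read 'b': push. Stack: b
  Read 'd': push. Stack: bd
  Read 'b': push. Stack: bdb
  Read 'd': push. Stack: bdbd
  Read 'a': push. Stack: bdbda
  Read 'a': matches stack top 'a' => pop. Stack: bdbd
  Read 'a': push. Stack: bdbda
  Read 'e': push. Stack: bdbdae
  Read 'b': push. Stack: bdbdaeb
  Read 'b': matches stack top 'b' => pop. Stack: bdbdae
  Read 'c': push. Stack: bdbdaec
  Read 'e': push. Stack: bdbdaece
Final stack: "bdbdaece" (length 8)

8


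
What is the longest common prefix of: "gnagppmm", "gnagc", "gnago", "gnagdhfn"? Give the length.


Words: gnagppmm, gnagc, gnago, gnagdhfn
  Position 0: all 'g' => match
  Position 1: all 'n' => match
  Position 2: all 'a' => match
  Position 3: all 'g' => match
  Position 4: ('p', 'c', 'o', 'd') => mismatch, stop
LCP = "gnag" (length 4)

4


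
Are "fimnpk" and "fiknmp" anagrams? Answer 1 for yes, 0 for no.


Strings: "fimnpk", "fiknmp"
Sorted first:  fikmnp
Sorted second: fikmnp
Sorted forms match => anagrams

1
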